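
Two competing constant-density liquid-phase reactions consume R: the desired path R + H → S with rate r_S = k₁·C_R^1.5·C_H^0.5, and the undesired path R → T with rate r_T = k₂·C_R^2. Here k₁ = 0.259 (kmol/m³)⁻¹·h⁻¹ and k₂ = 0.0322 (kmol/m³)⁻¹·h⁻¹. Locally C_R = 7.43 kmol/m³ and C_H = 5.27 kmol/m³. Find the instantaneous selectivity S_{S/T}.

6.77

S_{S/T} = r_S/r_T = (k₁·C_R^1.5·C_H^0.5)/(k₂·C_R^2) = (k₁/k₂)·C_R^-0.5·C_H^0.5.
= (0.259×7.430^1.5×5.270^0.5) / (0.0322×7.430^2) = 12.04/1.778 = 6.77.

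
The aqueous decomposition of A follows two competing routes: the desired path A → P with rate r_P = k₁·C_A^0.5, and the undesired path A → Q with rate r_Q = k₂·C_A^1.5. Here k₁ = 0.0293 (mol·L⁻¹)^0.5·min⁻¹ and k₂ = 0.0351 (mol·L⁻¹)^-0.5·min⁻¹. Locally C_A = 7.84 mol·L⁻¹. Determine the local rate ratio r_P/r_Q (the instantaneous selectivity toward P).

0.106

S_{P/Q} = r_P/r_Q = (k₁·C_A^0.5)/(k₂·C_A^1.5) = (k₁/k₂)·C_A⁻¹.
= (0.0293×7.840^0.5) / (0.0351×7.840^1.5) = 0.08204/0.7705 = 0.106.
The undesired path is higher order in A, so low C_A (CSTR or dilute feed) favours P.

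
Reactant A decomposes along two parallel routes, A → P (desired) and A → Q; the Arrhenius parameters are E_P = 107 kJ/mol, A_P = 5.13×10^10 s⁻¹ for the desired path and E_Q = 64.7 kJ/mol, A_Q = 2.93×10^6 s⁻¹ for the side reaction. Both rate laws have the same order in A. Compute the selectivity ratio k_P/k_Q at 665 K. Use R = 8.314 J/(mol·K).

k_P/k_Q = (A_P/A_Q)·exp[−(E_P−E_Q)/(RT)] = (A_P/A_Q)·exp[(E_Q−E_P)/(RT)].
(E_Q−E_P)/(RT) = (64.7−107)×10³/(8.314×665) = -42300/5529 = -7.651.
k_P/k_Q = (5.13×10^10/2.93×10^6)·exp(-7.651) = 17509 × 4.756×10^-4 = 8.33.
Since E_P > E_Q, raising the temperature improves selectivity toward P.

8.33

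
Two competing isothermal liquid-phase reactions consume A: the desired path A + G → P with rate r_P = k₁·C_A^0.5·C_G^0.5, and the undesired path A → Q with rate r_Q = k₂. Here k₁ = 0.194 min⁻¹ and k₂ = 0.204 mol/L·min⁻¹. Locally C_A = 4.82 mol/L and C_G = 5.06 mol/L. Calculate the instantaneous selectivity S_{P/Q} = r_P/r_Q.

S_{P/Q} = r_P/r_Q = (k₁·C_A^0.5·C_G^0.5)/(k₂) = (k₁/k₂)·C_A^0.5·C_G^0.5.
= (0.194×4.820^0.5×5.060^0.5) / (0.204) = 0.9581/0.2040 = 4.70.

4.70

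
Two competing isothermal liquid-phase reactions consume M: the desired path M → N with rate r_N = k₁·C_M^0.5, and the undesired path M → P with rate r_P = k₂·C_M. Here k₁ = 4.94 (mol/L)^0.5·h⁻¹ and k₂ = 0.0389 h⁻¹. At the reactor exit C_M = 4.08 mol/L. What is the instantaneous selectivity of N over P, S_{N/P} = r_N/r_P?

62.9

S_{N/P} = r_N/r_P = (k₁·C_M^0.5)/(k₂·C_M) = (k₁/k₂)·C_M^-0.5.
= (4.94×4.080^0.5) / (0.0389×4.080) = 9.978/0.1587 = 62.9.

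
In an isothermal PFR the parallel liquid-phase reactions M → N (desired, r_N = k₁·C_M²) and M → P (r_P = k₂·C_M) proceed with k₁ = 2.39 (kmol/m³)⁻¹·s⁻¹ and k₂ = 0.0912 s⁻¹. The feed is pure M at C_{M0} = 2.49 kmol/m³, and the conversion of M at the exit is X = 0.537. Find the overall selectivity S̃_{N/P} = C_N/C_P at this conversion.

45.6

C_M = C_{M0}(1−X) = 1.153 kmol/m³.
Along a PFR/batch, dC_P/dC_M = −r_P/(r_N+r_P) = −k₂/(k₂+k₁·C_M).
Integrating from C_{M0} to C_M: C_P = (0.0912/2.39)·ln[(0.0912+2.39·2.49)/(0.0912+2.39·1.15)] = 0.03816·ln(6.042/2.847) = 0.02872 kmol/m³.
Then C_N = (C_{M0}−C_M) − C_P = 1.337 − 0.02872 = 1.308 kmol/m³.
S̃_{N/P} = C_N/C_P = 1.308/0.02872 = 45.6.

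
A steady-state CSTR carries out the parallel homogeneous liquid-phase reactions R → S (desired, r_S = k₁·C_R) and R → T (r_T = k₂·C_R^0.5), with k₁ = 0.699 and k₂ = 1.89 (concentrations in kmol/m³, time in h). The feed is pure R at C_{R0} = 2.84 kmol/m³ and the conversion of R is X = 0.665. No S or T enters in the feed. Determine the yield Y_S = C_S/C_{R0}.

0.176

Exit C_R = C_{R0}(1−X) = 2.84×0.335 = 0.9514 kmol/m³.
A CSTR operates uniformly at the exit composition, giving r_S = 0.6650 and r_T = 1.844 (each k·C_R^n at C_R = 0.9514).
Fraction of consumed R going to S: r_S/(r_S+r_T) = 0.2651.
C_S = 0.2651·C_{R0}·X = 0.2651×2.84×0.665 = 0.501 kmol/m³; Y_S = C_S/C_{R0} = 0.176.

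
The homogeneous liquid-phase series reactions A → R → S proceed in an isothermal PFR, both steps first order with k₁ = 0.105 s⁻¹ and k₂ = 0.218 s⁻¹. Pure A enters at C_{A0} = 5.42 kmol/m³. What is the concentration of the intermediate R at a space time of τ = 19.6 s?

0.573 kmol/m³

For first-order series with pure A initially, C_R(τ) = k₁C_{A0}/(k₂−k₁)·(e^(−k₁τ) − e^(−k₂τ)).
e^(−k₁τ) = e^(−0.105×19.6) = e^(−2.058) = 0.1277; e^(−k₂τ) = e^(−4.273) = 0.01394.
C_R = 0.105×5.42/(0.218−0.105) × (0.1277−0.01394) = 5.036×0.1138 = 0.5730 kmol/m³.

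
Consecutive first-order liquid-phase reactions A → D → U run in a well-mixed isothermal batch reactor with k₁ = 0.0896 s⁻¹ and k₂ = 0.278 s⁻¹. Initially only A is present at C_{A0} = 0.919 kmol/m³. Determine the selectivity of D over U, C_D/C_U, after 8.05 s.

For first-order series with pure A initially, C_D(t) = k₁C_{A0}/(k₂−k₁)·(e^(−k₁t) − e^(−k₂t)).
e^(−k₁t) = e^(−0.0896×8.05) = e^(−0.7213) = 0.4861; e^(−k₂t) = e^(−2.238) = 0.1067.
C_D = 0.0896×0.919/(0.278−0.0896) × (0.4861−0.1067) = 0.4371×0.3794 = 0.1658 kmol/m³.
C_A = C_{A0}e^(−k₁t) = 0.4468 kmol/m³, so C_U = C_{A0}−C_A−C_D = 0.3064 kmol/m³; C_D/C_U = 0.541.

0.541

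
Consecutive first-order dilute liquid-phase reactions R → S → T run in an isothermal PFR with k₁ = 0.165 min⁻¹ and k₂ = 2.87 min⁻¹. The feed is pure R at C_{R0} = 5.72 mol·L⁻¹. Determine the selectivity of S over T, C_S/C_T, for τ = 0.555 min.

0.978

The intermediate concentration in a first-order A→B→C sequence is C_S = k₁C_{R0}(e^(−k₁τ) − e^(−k₂τ))/(k₂−k₁).
e^(−k₁τ) = e^(−0.165×0.555) = e^(−0.09158) = 0.9125; e^(−k₂τ) = e^(−1.593) = 0.2033.
C_S = 0.165×5.72/(2.87−0.165) × (0.9125−0.2033) = 0.3489×0.7091 = 0.2474 mol·L⁻¹.
C_R = C_{R0}e^(−k₁τ) = 5.219 mol·L⁻¹, so C_T = C_{R0}−C_R−C_S = 0.2531 mol·L⁻¹; C_S/C_T = 0.978.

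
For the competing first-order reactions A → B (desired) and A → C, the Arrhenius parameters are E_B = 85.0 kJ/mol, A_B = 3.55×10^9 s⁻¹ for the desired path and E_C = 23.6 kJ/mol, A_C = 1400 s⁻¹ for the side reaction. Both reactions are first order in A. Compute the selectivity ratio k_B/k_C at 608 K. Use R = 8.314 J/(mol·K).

13.5

k_B/k_C = (A_B/A_C)·exp[−(E_B−E_C)/(RT)] = (A_B/A_C)·exp[(E_C−E_B)/(RT)].
(E_C−E_B)/(RT) = (23.6−85.0)×10³/(8.314×608) = -61400/5055 = -12.15.
k_B/k_C = (3.55×10^9/1400)·exp(-12.15) = 2.536×10^6 × 5.306×10^-6 = 13.5.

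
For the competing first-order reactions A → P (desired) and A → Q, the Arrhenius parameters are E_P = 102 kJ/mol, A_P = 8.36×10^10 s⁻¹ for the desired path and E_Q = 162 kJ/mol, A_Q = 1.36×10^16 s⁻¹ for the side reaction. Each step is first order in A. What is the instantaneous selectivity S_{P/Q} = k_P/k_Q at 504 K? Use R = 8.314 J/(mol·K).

10.2

k_P/k_Q = (A_P/A_Q)·exp[−(E_P−E_Q)/(RT)] = (A_P/A_Q)·exp[(E_Q−E_P)/(RT)].
(E_Q−E_P)/(RT) = (162−102)×10³/(8.314×504) = 60000/4190 = 14.32.
k_P/k_Q = (8.36×10^10/1.36×10^16)·exp(14.32) = 6.147×10^-6 × 1.654×10^6 = 10.2.
Since E_P < E_Q, lowering the temperature improves selectivity toward P.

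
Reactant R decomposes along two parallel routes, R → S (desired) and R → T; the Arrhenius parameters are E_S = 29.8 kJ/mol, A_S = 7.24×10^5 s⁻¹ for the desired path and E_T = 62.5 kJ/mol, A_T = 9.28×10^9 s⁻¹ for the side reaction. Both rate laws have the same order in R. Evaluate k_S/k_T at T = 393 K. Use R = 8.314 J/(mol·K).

Since both paths have the same order in R, the concentration cancels and S_{S/T} = k_S/k_T = (A_S/A_T)·exp[(E_T−E_S)/(RT)].
(E_T−E_S)/(RT) = (62.5−29.8)×10³/(8.314×393) = 32700/3267 = 10.01.
k_S/k_T = (7.24×10^5/9.28×10^9)·exp(10.01) = 7.802×10^-5 × 22202 = 1.73.

1.73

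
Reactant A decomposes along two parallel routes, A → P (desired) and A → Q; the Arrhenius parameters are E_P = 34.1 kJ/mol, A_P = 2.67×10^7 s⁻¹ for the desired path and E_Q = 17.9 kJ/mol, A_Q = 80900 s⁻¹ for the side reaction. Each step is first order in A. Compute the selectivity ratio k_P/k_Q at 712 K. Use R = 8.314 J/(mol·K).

With equal orders, S_{P/Q} = k_P/k_Q = (A_P/A_Q)·exp[(E_Q−E_P)/(RT)].
(E_Q−E_P)/(RT) = (17.9−34.1)×10³/(8.314×712) = -16200/5920 = -2.737.
k_P/k_Q = (2.67×10^7/80900)·exp(-2.737) = 330.0 × 0.06478 = 21.4.
Since E_P > E_Q, raising the temperature improves selectivity toward P.

21.4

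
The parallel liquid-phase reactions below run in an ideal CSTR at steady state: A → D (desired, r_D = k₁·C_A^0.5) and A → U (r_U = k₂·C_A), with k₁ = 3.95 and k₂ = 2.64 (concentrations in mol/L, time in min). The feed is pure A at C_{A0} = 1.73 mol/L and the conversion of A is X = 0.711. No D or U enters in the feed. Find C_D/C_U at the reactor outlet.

2.12

Exit C_A = C_{A0}(1−X) = 1.73×0.289 = 0.5000 mol/L.
Rates in a CSTR are evaluated at the outlet concentration: r_D = 3.95×0.5000^0.5 = 2.793, r_U = 2.64×0.5000 = 1.320.
Overall selectivity = C_D/C_U = r_Dτ/(r_Uτ) = r_D/r_U = 2.12.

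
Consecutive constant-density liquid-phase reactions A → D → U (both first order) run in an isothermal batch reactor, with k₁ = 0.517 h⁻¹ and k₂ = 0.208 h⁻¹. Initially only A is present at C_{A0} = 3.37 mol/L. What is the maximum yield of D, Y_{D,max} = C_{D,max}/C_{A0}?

For a first-order series the maximum intermediate yield is C_{D,max}/C_{A0} = (k₁/k₂)^[k₂/(k₂−k₁)].
= (0.517/0.208)^(0.208/(0.208−0.517)) = (2.486)^(-0.6731) = 0.5418.

0.542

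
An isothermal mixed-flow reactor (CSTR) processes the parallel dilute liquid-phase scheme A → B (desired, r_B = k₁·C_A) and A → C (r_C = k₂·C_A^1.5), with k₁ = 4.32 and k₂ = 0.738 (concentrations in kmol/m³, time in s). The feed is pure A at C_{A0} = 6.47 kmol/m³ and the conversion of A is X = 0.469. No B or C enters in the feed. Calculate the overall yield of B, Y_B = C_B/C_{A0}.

0.356

Exit C_A = C_{A0}(1−X) = 6.47×0.531 = 3.436 kmol/m³.
Rates in a CSTR are evaluated at the outlet concentration: r_B = 4.32×3.436 = 14.84, r_C = 0.738×3.436^1.5 = 4.700.
Fraction of consumed A going to B: r_B/(r_B+r_C) = 0.7595.
C_B = 0.7595·C_{A0}·X = 0.7595×6.47×0.469 = 2.30 kmol/m³; Y_B = C_B/C_{A0} = 0.356.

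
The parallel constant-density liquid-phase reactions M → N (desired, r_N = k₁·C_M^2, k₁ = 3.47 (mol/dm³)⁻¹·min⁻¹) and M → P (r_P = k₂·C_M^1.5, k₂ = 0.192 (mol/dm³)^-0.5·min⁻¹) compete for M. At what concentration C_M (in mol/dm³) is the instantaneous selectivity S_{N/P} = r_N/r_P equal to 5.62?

0.0967 mol/dm³

S_{N/P} = (k₁/k₂)·C_M^0.5 ⇒ C_M = (S·k₂/k₁)^(2).
= (5.62×0.192/3.47)^(2) = (0.3110)^(2) = 0.0967 mol/dm³.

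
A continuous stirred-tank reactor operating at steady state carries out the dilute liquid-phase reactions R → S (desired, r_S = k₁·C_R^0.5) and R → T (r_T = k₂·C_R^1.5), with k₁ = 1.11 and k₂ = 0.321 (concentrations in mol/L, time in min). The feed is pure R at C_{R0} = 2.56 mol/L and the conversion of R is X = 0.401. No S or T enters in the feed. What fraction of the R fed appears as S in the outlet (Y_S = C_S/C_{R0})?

0.278

Exit C_R = C_{R0}(1−X) = 2.56×0.599 = 1.533 mol/L.
A CSTR operates uniformly at the exit composition, giving r_S = 1.375 and r_T = 0.6095 (each k·C_R^n at C_R = 1.533).
Fraction of consumed R going to S: r_S/(r_S+r_T) = 0.6928.
C_S = 0.6928·C_{R0}·X = 0.6928×2.56×0.401 = 0.711 mol/L; Y_S = C_S/C_{R0} = 0.278.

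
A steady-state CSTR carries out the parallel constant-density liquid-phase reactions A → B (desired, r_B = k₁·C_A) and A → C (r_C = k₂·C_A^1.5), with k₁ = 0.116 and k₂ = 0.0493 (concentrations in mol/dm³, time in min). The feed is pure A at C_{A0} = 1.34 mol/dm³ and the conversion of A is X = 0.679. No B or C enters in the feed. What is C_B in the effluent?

Exit C_A = C_{A0}(1−X) = 1.34×0.321 = 0.4301 mol/dm³.
In a CSTR the entire volume is at exit conditions, so r_B = 0.116×0.4301 = 0.04990 and r_C = 0.0493×0.4301^1.5 = 0.01391.
Fraction of consumed A going to B: r_B/(r_B+r_C) = 0.7820.
C_B = 0.7820·C_{A0}·X = 0.7820×1.34×0.679 = 0.712 mol/dm³.

0.712 mol/dm³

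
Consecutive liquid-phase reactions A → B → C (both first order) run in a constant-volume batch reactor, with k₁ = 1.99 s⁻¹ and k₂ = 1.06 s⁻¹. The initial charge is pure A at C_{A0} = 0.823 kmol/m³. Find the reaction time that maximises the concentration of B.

0.677 s

For first-order series the maximum of C_B occurs at t_opt = ln(k₂/k₁)/(k₂−k₁).
= ln(1.06/1.99)/(1.06−1.99) = ln(0.5327)/-0.9300 = -0.6299/-0.9300 = 0.677 s.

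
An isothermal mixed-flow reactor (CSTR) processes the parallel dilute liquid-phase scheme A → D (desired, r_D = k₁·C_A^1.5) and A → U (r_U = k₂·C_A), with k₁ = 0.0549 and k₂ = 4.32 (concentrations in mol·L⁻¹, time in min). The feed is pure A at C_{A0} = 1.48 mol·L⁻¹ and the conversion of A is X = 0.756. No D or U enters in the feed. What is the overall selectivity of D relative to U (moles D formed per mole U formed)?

0.00764

Exit C_A = C_{A0}(1−X) = 1.48×0.244 = 0.3611 mol·L⁻¹.
A CSTR operates uniformly at the exit composition, giving r_D = 0.01191 and r_U = 1.560 (each k·C_A^n at C_A = 0.3611).
Overall selectivity = C_D/C_U = r_Dτ/(r_Uτ) = r_D/r_U = 0.00764.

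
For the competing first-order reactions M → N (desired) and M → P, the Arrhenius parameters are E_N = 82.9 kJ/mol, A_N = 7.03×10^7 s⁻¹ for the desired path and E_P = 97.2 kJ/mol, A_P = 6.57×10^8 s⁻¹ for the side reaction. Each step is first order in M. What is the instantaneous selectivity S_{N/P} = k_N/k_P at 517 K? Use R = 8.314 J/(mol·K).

2.98

With equal orders, S_{N/P} = k_N/k_P = (A_N/A_P)·exp[(E_P−E_N)/(RT)].
(E_P−E_N)/(RT) = (97.2−82.9)×10³/(8.314×517) = 14300/4298 = 3.327.
k_N/k_P = (7.03×10^7/6.57×10^8)·exp(3.327) = 0.1070 × 27.85 = 2.98.
Since E_N < E_P, lowering the temperature improves selectivity toward N.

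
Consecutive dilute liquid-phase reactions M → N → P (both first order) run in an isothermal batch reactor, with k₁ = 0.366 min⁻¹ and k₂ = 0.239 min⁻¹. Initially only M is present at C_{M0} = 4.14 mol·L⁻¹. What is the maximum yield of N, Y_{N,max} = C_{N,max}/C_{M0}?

0.448

For a first-order series the maximum intermediate yield is C_{N,max}/C_{M0} = (k₁/k₂)^[k₂/(k₂−k₁)].
= (0.366/0.239)^(0.239/(0.239−0.366)) = (1.531)^(-1.882) = 0.4484.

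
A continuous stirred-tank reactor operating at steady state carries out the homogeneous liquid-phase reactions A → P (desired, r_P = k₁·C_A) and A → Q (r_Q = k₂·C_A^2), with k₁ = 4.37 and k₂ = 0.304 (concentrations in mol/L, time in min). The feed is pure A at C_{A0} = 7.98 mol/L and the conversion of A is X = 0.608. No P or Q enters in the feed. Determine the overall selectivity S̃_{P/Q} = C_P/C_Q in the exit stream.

4.60

Exit C_A = C_{A0}(1−X) = 7.98×0.392 = 3.128 mol/L.
Rates in a CSTR are evaluated at the outlet concentration: r_P = 4.37×3.128 = 13.67, r_Q = 0.304×3.128^2 = 2.975.
Overall selectivity = C_P/C_Q = r_Pτ/(r_Qτ) = r_P/r_Q = 4.60.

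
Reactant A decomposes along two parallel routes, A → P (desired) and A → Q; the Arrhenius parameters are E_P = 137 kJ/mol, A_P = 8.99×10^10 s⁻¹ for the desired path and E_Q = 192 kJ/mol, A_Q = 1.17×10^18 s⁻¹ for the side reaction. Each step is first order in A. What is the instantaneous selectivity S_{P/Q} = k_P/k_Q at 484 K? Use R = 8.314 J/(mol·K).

With equal orders, S_{P/Q} = k_P/k_Q = (A_P/A_Q)·exp[(E_Q−E_P)/(RT)].
(E_Q−E_P)/(RT) = (192−137)×10³/(8.314×484) = 55000/4024 = 13.67.
k_P/k_Q = (8.99×10^10/1.17×10^18)·exp(13.67) = 7.684×10^-8 × 8.629×10^5 = 0.0663.
Since E_P < E_Q, lowering the temperature improves selectivity toward P.

0.0663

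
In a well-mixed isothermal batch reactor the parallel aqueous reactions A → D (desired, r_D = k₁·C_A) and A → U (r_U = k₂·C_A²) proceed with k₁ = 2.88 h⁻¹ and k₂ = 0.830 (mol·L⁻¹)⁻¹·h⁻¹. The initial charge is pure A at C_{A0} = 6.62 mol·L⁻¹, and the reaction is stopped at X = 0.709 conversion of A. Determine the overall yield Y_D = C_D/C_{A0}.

0.328

C_A = C_{A0}(1−X) = 1.926 mol·L⁻¹.
Along a PFR/batch, dC_D/dC_A = −r_D/(r_D+r_U) = −k₁/(k₁+k₂·C_A).
Integrating from C_{A0} to C_A: C_D = (2.88/0.830)·ln[(2.88+0.830·6.62)/(2.88+0.830·1.93)] = 3.470·ln(8.375/4.479) = 2.172 mol·L⁻¹.
Y_D = C_D/C_{A0} = 2.172/6.62 = 0.328.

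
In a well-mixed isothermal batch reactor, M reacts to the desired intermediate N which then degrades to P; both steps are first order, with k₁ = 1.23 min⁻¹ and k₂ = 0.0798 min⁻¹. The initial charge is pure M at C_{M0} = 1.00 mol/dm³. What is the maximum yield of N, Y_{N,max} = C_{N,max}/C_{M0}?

At the optimum, C_{N,max}/C_{M0} = (k₁/k₂)^[k₂/(k₂−k₁)].
= (1.23/0.0798)^(0.0798/(0.0798−1.23)) = (15.41)^(-0.06938) = 0.8271.

0.827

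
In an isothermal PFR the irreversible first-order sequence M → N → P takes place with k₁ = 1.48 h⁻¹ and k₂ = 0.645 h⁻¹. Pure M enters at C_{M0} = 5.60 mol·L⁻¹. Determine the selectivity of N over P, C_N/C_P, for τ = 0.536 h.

The intermediate concentration in a first-order A→B→C sequence is C_N = k₁C_{M0}(e^(−k₁τ) − e^(−k₂τ))/(k₂−k₁).
e^(−k₁τ) = e^(−1.48×0.536) = e^(−0.7933) = 0.4524; e^(−k₂τ) = e^(−0.3457) = 0.7077.
C_N = 1.48×5.60/(0.645−1.48) × (0.4524−0.7077) = (-9.926)×(-0.2554) = 2.535 mol·L⁻¹.
C_M = C_{M0}e^(−k₁τ) = 2.533 mol·L⁻¹, so C_P = C_{M0}−C_M−C_N = 0.5322 mol·L⁻¹; C_N/C_P = 4.76.

4.76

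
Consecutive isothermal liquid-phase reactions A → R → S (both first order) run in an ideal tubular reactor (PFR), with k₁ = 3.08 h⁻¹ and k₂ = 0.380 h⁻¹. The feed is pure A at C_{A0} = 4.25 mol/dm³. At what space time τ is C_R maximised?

For first-order series the maximum of C_R occurs at τ_opt = ln(k₂/k₁)/(k₂−k₁).
= ln(0.380/3.08)/(0.380−3.08) = ln(0.1234)/-2.700 = -2.093/-2.700 = 0.775 h.

0.775 h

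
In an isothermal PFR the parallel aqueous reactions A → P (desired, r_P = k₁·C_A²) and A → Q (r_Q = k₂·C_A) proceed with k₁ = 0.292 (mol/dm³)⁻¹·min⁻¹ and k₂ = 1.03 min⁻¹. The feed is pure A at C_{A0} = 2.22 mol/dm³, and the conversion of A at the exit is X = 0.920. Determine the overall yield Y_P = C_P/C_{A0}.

C_A = C_{A0}(1−X) = 0.1776 mol/dm³.
Along a PFR/batch, dC_Q/dC_A = −r_Q/(r_P+r_Q) = −k₂/(k₂+k₁·C_A).
Integrating from C_{A0} to C_A: C_Q = (1.03/0.292)·ln[(1.03+0.292·2.22)/(1.03+0.292·0.178)] = 3.527·ln(1.678/1.082) = 1.549 mol/dm³.
Then C_P = (C_{A0}−C_A) − C_Q = 2.042 − 1.549 = 0.4936 mol/dm³.
Y_P = C_P/C_{A0} = 0.4936/2.22 = 0.222.

0.222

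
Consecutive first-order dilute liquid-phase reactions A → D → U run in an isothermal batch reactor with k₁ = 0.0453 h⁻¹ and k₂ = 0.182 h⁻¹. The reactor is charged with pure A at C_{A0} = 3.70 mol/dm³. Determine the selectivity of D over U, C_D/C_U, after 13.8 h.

0.479

For first-order series with pure A initially, C_D(t) = k₁C_{A0}/(k₂−k₁)·(e^(−k₁t) − e^(−k₂t)).
e^(−k₁t) = e^(−0.0453×13.8) = e^(−0.6251) = 0.5352; e^(−k₂t) = e^(−2.512) = 0.08114.
C_D = 0.0453×3.70/(0.182−0.0453) × (0.5352−0.08114) = 1.226×0.4540 = 0.5567 mol/dm³.
C_A = C_{A0}e^(−k₁t) = 1.980 mol/dm³, so C_U = C_{A0}−C_A−C_D = 1.163 mol/dm³; C_D/C_U = 0.479.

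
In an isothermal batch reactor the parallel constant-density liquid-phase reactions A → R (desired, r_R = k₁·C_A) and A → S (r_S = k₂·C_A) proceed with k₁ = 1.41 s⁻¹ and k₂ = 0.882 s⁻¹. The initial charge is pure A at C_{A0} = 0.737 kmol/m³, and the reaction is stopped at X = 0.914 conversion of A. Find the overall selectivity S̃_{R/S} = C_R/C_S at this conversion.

C_A = C_{A0}(1−X) = 0.06338 kmol/m³.
Both paths are first order in A, so the instantaneous fraction to R is constant: dC_R/d(−C_A) = k₁/(k₁+k₂) = 0.6152.
C_R = 0.6152·(C_{A0}−C_A) = 0.6152×0.6736 = 0.414 kmol/m³.
C_S = (C_{A0}−C_A)−C_R = 0.2592 kmol/m³; S̃_{R/S} = 0.4144/0.2592 = 1.60.

1.60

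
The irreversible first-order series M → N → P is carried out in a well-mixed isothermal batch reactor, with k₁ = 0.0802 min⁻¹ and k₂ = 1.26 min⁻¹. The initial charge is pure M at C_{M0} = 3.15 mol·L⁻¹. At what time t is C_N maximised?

2.33 min

Setting dC_N/dt = 0 gives t_opt = ln(k₂/k₁)/(k₂−k₁).
= ln(1.26/0.0802)/(1.26−0.0802) = ln(15.71)/1.180 = 2.754/1.180 = 2.33 min.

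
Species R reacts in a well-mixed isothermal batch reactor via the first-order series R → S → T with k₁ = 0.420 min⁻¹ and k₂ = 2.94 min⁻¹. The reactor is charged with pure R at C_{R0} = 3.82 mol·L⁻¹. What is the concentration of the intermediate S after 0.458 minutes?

The intermediate concentration in a first-order A→B→C sequence is C_S = k₁C_{R0}(e^(−k₁t) − e^(−k₂t))/(k₂−k₁).
e^(−k₁t) = e^(−0.420×0.458) = e^(−0.1924) = 0.8250; e^(−k₂t) = e^(−1.347) = 0.2601.
C_S = 0.420×3.82/(2.94−0.420) × (0.8250−0.2601) = 0.6367×0.5649 = 0.3596 mol·L⁻¹.

0.360 mol·L⁻¹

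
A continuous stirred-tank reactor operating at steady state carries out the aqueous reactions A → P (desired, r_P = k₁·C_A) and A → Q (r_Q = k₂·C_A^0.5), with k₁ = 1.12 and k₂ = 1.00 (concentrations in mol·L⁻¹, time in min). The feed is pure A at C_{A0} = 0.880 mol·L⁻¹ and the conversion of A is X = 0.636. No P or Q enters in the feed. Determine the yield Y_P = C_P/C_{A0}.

0.247

Exit C_A = C_{A0}(1−X) = 0.880×0.364 = 0.3203 mol·L⁻¹.
A CSTR operates uniformly at the exit composition, giving r_P = 0.3588 and r_Q = 0.5660 (each k·C_A^n at C_A = 0.3203).
Fraction of consumed A going to P: r_P/(r_P+r_Q) = 0.3880.
C_P = 0.3880·C_{A0}·X = 0.3880×0.880×0.636 = 0.217 mol·L⁻¹; Y_P = C_P/C_{A0} = 0.247.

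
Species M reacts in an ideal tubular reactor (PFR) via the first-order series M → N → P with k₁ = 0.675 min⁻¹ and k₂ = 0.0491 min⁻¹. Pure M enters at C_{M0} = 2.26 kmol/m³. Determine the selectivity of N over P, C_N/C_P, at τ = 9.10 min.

2.22

Solving the coupled first-order balances gives C_N(τ) = [k₁/(k₂−k₁)]·C_{M0}·(e^(−k₁τ) − e^(−k₂τ)).
e^(−k₁τ) = e^(−0.675×9.10) = e^(−6.143) = 0.002150; e^(−k₂τ) = e^(−0.4468) = 0.6397.
C_N = 0.675×2.26/(0.0491−0.675) × (0.002150−0.6397) = (-2.437)×(-0.6375) = 1.554 kmol/m³.
C_M = C_{M0}e^(−k₁τ) = 0.004858 kmol/m³, so C_P = C_{M0}−C_M−C_N = 0.7013 kmol/m³; C_N/C_P = 2.22.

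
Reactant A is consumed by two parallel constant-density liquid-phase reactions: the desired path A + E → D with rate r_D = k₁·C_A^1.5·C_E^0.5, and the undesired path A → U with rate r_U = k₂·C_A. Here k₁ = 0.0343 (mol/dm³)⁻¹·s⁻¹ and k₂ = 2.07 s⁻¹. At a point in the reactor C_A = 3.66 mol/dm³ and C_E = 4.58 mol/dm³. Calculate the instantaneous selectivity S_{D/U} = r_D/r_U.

S_{D/U} = r_D/r_U = (k₁·C_A^1.5·C_E^0.5)/(k₂·C_A) = (k₁/k₂)·C_A^0.5·C_E^0.5.
= (0.0343×3.660^1.5×4.580^0.5) / (2.07×3.660) = 0.5140/7.576 = 0.0678.
Since the desired path is higher order in A, keeping C_A high (PFR or concentrated feed) favours D.

0.0678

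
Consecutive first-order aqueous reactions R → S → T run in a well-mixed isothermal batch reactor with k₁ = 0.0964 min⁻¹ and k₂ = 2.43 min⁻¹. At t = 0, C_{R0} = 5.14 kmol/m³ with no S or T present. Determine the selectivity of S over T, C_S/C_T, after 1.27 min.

For first-order series with pure R initially, C_S(t) = k₁C_{R0}/(k₂−k₁)·(e^(−k₁t) − e^(−k₂t)).
e^(−k₁t) = e^(−0.0964×1.27) = e^(−0.1224) = 0.8848; e^(−k₂t) = e^(−3.086) = 0.04568.
C_S = 0.0964×5.14/(2.43−0.0964) × (0.8848−0.04568) = 0.2123×0.8391 = 0.1782 kmol/m³.
C_R = C_{R0}e^(−k₁t) = 4.548 kmol/m³, so C_T = C_{R0}−C_R−C_S = 0.4141 kmol/m³; C_S/C_T = 0.430.

0.430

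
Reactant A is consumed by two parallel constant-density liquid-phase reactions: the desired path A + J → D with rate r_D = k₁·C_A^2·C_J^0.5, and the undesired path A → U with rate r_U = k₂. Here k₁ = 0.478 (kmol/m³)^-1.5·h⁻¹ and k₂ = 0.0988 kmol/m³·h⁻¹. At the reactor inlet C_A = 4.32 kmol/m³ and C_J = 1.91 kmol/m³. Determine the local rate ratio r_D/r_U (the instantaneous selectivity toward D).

S_{D/U} = r_D/r_U = (k₁·C_A^2·C_J^0.5)/(k₂) = (k₁/k₂)·C_A^2·C_J^0.5.
= (0.478×4.320^2×1.910^0.5) / (0.0988) = 12.33/0.09880 = 125.
Since the desired path is higher order in A, keeping C_A high (PFR or concentrated feed) favours D.

125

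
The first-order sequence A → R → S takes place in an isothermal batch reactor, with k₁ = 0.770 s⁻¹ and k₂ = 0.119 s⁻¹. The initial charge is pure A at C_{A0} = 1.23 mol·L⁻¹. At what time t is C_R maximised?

2.87 s

Setting dC_R/dt = 0 gives t_opt = ln(k₂/k₁)/(k₂−k₁).
= ln(0.119/0.770)/(0.119−0.770) = ln(0.1545)/-0.6510 = -1.867/-0.6510 = 2.87 s.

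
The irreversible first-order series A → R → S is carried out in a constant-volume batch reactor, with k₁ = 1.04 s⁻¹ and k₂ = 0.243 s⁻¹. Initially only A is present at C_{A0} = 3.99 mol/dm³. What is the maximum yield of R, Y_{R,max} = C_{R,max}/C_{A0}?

0.642

Evaluating C_R at t_opt = ln(k₂/k₁)/(k₂−k₁) gives C_{R,max}/C_{A0} = (k₁/k₂)^[k₂/(k₂−k₁)].
= (1.04/0.243)^(0.243/(0.243−1.04)) = (4.280)^(-0.3049) = 0.6419.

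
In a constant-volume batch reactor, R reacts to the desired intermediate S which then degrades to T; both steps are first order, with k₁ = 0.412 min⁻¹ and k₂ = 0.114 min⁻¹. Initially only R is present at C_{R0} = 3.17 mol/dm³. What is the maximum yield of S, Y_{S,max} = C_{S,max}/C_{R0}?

At the optimum, C_{S,max}/C_{R0} = (k₁/k₂)^[k₂/(k₂−k₁)].
= (0.412/0.114)^(0.114/(0.114−0.412)) = (3.614)^(-0.3826) = 0.6117.

0.612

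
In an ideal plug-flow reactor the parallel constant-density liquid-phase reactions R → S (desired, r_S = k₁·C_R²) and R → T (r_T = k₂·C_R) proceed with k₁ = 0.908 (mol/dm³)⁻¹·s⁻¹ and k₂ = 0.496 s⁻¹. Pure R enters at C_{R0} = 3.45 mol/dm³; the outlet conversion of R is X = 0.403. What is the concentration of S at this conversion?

1.16 mol/dm³

C_R = C_{R0}(1−X) = 2.060 mol/dm³.
Along a PFR/batch, dC_T/dC_R = −r_T/(r_S+r_T) = −k₂/(k₂+k₁·C_R).
Integrating from C_{R0} to C_R: C_T = (0.496/0.908)·ln[(0.496+0.908·3.45)/(0.496+0.908·2.06)] = 0.5463·ln(3.629/2.366) = 0.2336 mol/dm³.
Then C_S = (C_{R0}−C_R) − C_T = 1.390 − 0.2336 = 1.157 mol/dm³.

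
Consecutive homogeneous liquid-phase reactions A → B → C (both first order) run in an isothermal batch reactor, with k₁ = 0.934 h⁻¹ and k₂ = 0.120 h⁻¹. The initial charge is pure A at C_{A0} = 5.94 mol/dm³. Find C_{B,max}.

For a first-order series the maximum intermediate yield is C_{B,max}/C_{A0} = (k₁/k₂)^[k₂/(k₂−k₁)].
= (0.934/0.120)^(0.120/(0.120−0.934)) = (7.783)^(-0.1474) = 0.7390.
C_{B,max} = 0.7390×5.94 = 4.39 mol/dm³.

4.39 mol/dm³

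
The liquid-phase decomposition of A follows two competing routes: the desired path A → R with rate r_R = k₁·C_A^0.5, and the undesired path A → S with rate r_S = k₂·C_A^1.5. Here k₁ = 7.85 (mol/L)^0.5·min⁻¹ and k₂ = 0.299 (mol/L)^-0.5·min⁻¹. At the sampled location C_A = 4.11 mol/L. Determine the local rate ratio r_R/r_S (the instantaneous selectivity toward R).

6.39

S_{R/S} = r_R/r_S = (k₁·C_A^0.5)/(k₂·C_A^1.5) = (k₁/k₂)·C_A⁻¹.
= (7.85×4.110^0.5) / (0.299×4.110^1.5) = 15.91/2.491 = 6.39.
The undesired path is higher order in A, so low C_A (CSTR or dilute feed) favours R.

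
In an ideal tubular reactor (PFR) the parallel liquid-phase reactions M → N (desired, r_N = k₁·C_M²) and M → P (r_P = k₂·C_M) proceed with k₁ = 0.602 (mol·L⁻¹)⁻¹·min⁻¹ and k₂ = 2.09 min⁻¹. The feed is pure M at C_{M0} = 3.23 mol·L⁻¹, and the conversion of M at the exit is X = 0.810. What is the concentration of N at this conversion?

0.898 mol·L⁻¹

C_M = C_{M0}(1−X) = 0.6137 mol·L⁻¹.
Along a PFR/batch, dC_P/dC_M = −r_P/(r_N+r_P) = −k₂/(k₂+k₁·C_M).
Integrating from C_{M0} to C_M: C_P = (2.09/0.602)·ln[(2.09+0.602·3.23)/(2.09+0.602·0.614)] = 3.472·ln(4.034/2.459) = 1.718 mol·L⁻¹.
Then C_N = (C_{M0}−C_M) − C_P = 2.616 − 1.718 = 0.8980 mol·L⁻¹.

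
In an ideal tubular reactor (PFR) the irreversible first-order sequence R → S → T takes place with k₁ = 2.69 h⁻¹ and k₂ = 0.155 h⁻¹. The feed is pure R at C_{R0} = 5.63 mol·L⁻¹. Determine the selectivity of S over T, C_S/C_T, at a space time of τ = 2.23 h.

Solving the coupled first-order balances gives C_S(τ) = [k₁/(k₂−k₁)]·C_{R0}·(e^(−k₁τ) − e^(−k₂τ)).
e^(−k₁τ) = e^(−2.69×2.23) = e^(−5.999) = 0.002482; e^(−k₂τ) = e^(−0.3457) = 0.7078.
C_S = 2.69×5.63/(0.155−2.69) × (0.002482−0.7078) = (-5.974)×(-0.7053) = 4.214 mol·L⁻¹.
C_R = C_{R0}e^(−k₁τ) = 0.01397 mol·L⁻¹, so C_T = C_{R0}−C_R−C_S = 1.403 mol·L⁻¹; C_S/C_T = 3.00.

3.00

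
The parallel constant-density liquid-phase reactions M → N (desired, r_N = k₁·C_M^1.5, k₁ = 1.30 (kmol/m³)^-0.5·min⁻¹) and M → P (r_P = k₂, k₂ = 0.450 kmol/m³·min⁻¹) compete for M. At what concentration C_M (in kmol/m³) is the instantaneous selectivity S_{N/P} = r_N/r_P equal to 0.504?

0.312 kmol/m³

S_{N/P} = (k₁/k₂)·C_M^1.5 ⇒ C_M = (S·k₂/k₁)^(1/1.5).
= (0.504×0.450/1.30)^(0.6667) = (0.1745)^(0.6667) = 0.312 kmol/m³.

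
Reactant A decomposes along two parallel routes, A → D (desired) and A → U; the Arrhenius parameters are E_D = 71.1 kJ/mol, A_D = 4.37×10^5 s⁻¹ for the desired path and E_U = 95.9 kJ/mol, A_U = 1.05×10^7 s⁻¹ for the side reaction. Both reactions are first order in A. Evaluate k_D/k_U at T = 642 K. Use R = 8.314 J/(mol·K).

k_D/k_U = (A_D/A_U)·exp[−(E_D−E_U)/(RT)] = (A_D/A_U)·exp[(E_U−E_D)/(RT)].
(E_U−E_D)/(RT) = (95.9−71.1)×10³/(8.314×642) = 24800/5338 = 4.646.
k_D/k_U = (4.37×10^5/1.05×10^7)·exp(4.646) = 0.04162 × 104.2 = 4.34.

4.34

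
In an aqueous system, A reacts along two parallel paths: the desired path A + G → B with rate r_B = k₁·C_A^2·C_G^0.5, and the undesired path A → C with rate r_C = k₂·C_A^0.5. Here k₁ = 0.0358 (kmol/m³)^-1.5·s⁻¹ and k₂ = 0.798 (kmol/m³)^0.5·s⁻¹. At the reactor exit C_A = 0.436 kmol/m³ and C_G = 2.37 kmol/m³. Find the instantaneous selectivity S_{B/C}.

S_{B/C} = r_B/r_C = (k₁·C_A^2·C_G^0.5)/(k₂·C_A^0.5) = (k₁/k₂)·C_A^1.5·C_G^0.5.
= (0.0358×0.4360^2×2.370^0.5) / (0.798×0.4360^0.5) = 0.01048/0.5269 = 0.0199.

0.0199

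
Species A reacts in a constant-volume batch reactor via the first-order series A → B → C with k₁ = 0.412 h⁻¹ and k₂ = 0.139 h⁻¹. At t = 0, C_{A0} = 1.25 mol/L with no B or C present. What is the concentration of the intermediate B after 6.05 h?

Solving the coupled first-order balances gives C_B(t) = [k₁/(k₂−k₁)]·C_{A0}·(e^(−k₁t) − e^(−k₂t)).
e^(−k₁t) = e^(−0.412×6.05) = e^(−2.493) = 0.08269; e^(−k₂t) = e^(−0.8410) = 0.4313.
C_B = 0.412×1.25/(0.139−0.412) × (0.08269−0.4313) = (-1.886)×(-0.3486) = 0.6576 mol/L.

0.658 mol/L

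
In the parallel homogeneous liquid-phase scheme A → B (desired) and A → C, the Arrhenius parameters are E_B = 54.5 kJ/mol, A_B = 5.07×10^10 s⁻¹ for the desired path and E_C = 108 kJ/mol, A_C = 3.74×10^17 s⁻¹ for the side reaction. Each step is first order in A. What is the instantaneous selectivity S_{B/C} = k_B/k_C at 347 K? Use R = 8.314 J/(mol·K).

15.3

Since both paths have the same order in A, the concentration cancels and S_{B/C} = k_B/k_C = (A_B/A_C)·exp[(E_C−E_B)/(RT)].
(E_C−E_B)/(RT) = (108−54.5)×10³/(8.314×347) = 53500/2885 = 18.54.
k_B/k_C = (5.07×10^10/3.74×10^17)·exp(18.54) = 1.356×10^-7 × 1.132×10^8 = 15.3.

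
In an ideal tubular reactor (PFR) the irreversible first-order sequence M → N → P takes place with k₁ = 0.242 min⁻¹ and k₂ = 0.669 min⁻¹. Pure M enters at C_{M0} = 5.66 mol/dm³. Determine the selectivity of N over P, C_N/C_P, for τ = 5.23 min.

For first-order series with pure M initially, C_N(τ) = k₁C_{M0}/(k₂−k₁)·(e^(−k₁τ) − e^(−k₂τ)).
e^(−k₁τ) = e^(−0.242×5.23) = e^(−1.266) = 0.2821; e^(−k₂τ) = e^(−3.499) = 0.03023.
C_N = 0.242×5.66/(0.669−0.242) × (0.2821−0.03023) = 3.208×0.2518 = 0.8078 mol/dm³.
C_M = C_{M0}e^(−k₁τ) = 1.596 mol/dm³, so C_P = C_{M0}−C_M−C_N = 3.256 mol/dm³; C_N/C_P = 0.248.

0.248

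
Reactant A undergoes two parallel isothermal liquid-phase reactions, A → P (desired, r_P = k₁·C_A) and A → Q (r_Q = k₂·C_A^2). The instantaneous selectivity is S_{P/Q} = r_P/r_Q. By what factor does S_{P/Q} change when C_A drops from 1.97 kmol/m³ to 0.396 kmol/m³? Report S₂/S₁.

4.97

S_{P/Q} = (k₁/k₂)·C_A⁻¹, so S₂/S₁ = (C_{A,2}/C_{A,1})⁻¹.
= 1.97/0.396 = 4.97.
Selectivity toward P rises as C_A falls — low-concentration operation is favoured.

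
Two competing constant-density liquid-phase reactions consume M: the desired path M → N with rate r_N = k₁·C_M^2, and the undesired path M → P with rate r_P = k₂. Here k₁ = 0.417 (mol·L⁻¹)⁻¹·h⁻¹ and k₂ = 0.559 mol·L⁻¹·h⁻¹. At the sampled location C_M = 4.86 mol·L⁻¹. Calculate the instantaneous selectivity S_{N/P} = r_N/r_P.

17.6

S_{N/P} = r_N/r_P = (k₁·C_M^2)/(k₂) = (k₁/k₂)·C_M^2.
= (0.417×4.860^2) / (0.559) = 9.849/0.5590 = 17.6.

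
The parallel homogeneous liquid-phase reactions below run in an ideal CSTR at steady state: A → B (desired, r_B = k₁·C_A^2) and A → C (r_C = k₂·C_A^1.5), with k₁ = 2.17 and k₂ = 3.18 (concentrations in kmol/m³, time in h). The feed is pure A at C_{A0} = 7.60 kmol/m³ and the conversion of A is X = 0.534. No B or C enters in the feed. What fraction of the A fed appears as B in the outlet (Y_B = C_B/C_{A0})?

Exit C_A = C_{A0}(1−X) = 7.60×0.466 = 3.542 kmol/m³.
A CSTR operates uniformly at the exit composition, giving r_B = 27.22 and r_C = 21.19 (each k·C_A^n at C_A = 3.542).
Fraction of consumed A going to B: r_B/(r_B+r_C) = 0.5622.
C_B = 0.5622·C_{A0}·X = 0.5622×7.60×0.534 = 2.28 kmol/m³; Y_B = C_B/C_{A0} = 0.300.

0.300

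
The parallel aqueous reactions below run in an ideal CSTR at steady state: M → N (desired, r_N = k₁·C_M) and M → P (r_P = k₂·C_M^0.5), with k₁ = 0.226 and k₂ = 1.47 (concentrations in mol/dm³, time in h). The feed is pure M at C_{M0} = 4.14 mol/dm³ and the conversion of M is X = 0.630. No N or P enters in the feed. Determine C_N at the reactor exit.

0.417 mol/dm³

Exit C_M = C_{M0}(1−X) = 4.14×0.370 = 1.532 mol/dm³.
Rates in a CSTR are evaluated at the outlet concentration: r_N = 0.226×1.532 = 0.3462, r_P = 1.47×1.532^0.5 = 1.819.
Fraction of consumed M going to N: r_N/(r_N+r_P) = 0.1599.
C_N = 0.1599·C_{M0}·X = 0.1599×4.14×0.630 = 0.417 mol/dm³.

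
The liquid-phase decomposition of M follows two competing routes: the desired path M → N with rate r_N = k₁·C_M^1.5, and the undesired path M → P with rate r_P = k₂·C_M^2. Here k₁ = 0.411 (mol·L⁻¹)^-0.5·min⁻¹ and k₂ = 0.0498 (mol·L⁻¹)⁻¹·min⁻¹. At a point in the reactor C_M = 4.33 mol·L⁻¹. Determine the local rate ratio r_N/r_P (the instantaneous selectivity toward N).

3.97

S_{N/P} = r_N/r_P = (k₁·C_M^1.5)/(k₂·C_M^2) = (k₁/k₂)·C_M^-0.5.
= (0.411×4.330^1.5) / (0.0498×4.330^2) = 3.703/0.9337 = 3.97.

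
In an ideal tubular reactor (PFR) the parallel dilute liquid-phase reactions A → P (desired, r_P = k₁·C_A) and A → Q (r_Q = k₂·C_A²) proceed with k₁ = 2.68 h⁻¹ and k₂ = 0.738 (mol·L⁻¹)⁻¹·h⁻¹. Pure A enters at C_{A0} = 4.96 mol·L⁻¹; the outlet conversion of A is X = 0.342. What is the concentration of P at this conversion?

C_A = C_{A0}(1−X) = 3.264 mol·L⁻¹.
Along a PFR/batch, dC_P/dC_A = −r_P/(r_P+r_Q) = −k₁/(k₁+k₂·C_A).
Integrating from C_{A0} to C_A: C_P = (2.68/0.738)·ln[(2.68+0.738·4.96)/(2.68+0.738·3.26)] = 3.631·ln(6.340/5.089) = 0.7987 mol·L⁻¹.

0.799 mol·L⁻¹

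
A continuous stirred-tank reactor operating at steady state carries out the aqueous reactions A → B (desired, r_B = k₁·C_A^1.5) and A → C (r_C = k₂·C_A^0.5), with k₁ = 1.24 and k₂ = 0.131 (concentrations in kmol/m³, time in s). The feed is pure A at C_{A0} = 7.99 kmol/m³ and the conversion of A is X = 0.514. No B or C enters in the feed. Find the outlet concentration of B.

Exit C_A = C_{A0}(1−X) = 7.99×0.486 = 3.883 kmol/m³.
Rates in a CSTR are evaluated at the outlet concentration: r_B = 1.24×3.883^1.5 = 9.488, r_C = 0.131×3.883^0.5 = 0.2581.
Fraction of consumed A going to B: r_B/(r_B+r_C) = 0.9735.
C_B = 0.9735·C_{A0}·X = 0.9735×7.99×0.514 = 4.00 kmol/m³.

4.00 kmol/m³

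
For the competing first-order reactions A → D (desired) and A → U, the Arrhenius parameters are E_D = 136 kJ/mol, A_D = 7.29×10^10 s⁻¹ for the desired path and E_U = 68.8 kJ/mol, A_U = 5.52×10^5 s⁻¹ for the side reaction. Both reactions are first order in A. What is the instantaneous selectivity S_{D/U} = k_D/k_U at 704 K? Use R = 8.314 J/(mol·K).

k_D/k_U = (A_D/A_U)·exp[−(E_D−E_U)/(RT)] = (A_D/A_U)·exp[(E_U−E_D)/(RT)].
(E_U−E_D)/(RT) = (68.8−136)×10³/(8.314×704) = -67200/5853 = -11.48.
k_D/k_U = (7.29×10^10/5.52×10^5)·exp(-11.48) = 1.321×10^5 × 1.032×10^-5 = 1.36.
Since E_D > E_U, raising the temperature improves selectivity toward D.

1.36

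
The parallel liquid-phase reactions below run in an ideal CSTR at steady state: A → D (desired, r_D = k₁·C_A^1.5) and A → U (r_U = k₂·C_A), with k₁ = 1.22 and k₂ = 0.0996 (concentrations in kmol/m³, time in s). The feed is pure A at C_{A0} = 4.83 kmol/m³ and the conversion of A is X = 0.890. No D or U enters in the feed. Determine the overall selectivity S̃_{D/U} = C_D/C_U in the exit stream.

8.93

Exit C_A = C_{A0}(1−X) = 4.83×0.110 = 0.5313 kmol/m³.
Rates in a CSTR are evaluated at the outlet concentration: r_D = 1.22×0.5313^1.5 = 0.4725, r_U = 0.0996×0.5313 = 0.05292.
Overall selectivity = C_D/C_U = r_Dτ/(r_Uτ) = r_D/r_U = 8.93.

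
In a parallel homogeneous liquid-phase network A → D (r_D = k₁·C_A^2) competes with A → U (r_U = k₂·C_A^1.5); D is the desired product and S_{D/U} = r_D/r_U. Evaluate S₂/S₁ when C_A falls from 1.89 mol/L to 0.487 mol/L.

S_{D/U} = (k₁/k₂)·C_A^0.5, so S₂/S₁ = (C_{A,2}/C_{A,1})^0.5.
= (0.487/1.89)^0.5 = (0.2577)^0.5 = 0.508.

0.508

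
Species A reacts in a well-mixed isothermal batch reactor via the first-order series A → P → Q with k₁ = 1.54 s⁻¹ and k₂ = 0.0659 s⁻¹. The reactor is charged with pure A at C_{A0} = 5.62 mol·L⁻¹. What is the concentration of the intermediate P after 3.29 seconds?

4.69 mol·L⁻¹

The intermediate concentration in a first-order A→B→C sequence is C_P = k₁C_{A0}(e^(−k₁t) − e^(−k₂t))/(k₂−k₁).
e^(−k₁t) = e^(−1.54×3.29) = e^(−5.067) = 0.006304; e^(−k₂t) = e^(−0.2168) = 0.8051.
C_P = 1.54×5.62/(0.0659−1.54) × (0.006304−0.8051) = (-5.871)×(-0.7988) = 4.690 mol·L⁻¹.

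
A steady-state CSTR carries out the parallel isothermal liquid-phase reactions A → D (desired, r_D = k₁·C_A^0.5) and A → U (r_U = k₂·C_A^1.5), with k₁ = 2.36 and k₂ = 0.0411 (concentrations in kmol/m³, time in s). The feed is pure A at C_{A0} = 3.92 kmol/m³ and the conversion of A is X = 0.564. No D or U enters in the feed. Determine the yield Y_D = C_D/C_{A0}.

0.548

Exit C_A = C_{A0}(1−X) = 3.92×0.436 = 1.709 kmol/m³.
Rates in a CSTR are evaluated at the outlet concentration: r_D = 2.36×1.709^0.5 = 3.085, r_U = 0.0411×1.709^1.5 = 0.09183.
Fraction of consumed A going to D: r_D/(r_D+r_U) = 0.9711.
C_D = 0.9711·C_{A0}·X = 0.9711×3.92×0.564 = 2.15 kmol/m³; Y_D = C_D/C_{A0} = 0.548.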